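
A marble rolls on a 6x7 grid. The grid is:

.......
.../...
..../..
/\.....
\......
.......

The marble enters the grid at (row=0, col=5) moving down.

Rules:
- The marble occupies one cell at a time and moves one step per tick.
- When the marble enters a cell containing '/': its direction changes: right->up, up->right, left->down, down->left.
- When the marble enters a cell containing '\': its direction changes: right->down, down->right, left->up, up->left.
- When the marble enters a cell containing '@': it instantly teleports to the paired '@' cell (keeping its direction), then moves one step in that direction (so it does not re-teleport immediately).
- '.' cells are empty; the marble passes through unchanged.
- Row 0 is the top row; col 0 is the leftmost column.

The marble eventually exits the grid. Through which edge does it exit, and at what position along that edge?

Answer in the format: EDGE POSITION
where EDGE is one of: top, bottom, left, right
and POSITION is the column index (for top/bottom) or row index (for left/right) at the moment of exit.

Step 1: enter (0,5), '.' pass, move down to (1,5)
Step 2: enter (1,5), '.' pass, move down to (2,5)
Step 3: enter (2,5), '.' pass, move down to (3,5)
Step 4: enter (3,5), '.' pass, move down to (4,5)
Step 5: enter (4,5), '.' pass, move down to (5,5)
Step 6: enter (5,5), '.' pass, move down to (6,5)
Step 7: at (6,5) — EXIT via bottom edge, pos 5

Answer: bottom 5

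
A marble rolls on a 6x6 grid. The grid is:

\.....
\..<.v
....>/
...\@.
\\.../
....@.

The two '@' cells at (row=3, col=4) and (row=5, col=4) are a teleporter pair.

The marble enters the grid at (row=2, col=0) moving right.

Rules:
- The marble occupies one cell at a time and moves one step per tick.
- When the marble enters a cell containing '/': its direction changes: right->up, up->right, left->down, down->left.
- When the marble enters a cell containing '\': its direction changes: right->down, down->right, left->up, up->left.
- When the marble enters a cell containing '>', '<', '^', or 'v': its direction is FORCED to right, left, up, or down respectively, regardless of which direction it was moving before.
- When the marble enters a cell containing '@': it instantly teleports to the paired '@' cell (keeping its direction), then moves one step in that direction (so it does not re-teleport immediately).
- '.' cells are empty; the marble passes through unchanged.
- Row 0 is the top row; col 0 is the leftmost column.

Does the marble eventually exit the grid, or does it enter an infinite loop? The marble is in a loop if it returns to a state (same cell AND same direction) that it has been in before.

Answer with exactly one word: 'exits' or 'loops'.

Answer: loops

Derivation:
Step 1: enter (2,0), '.' pass, move right to (2,1)
Step 2: enter (2,1), '.' pass, move right to (2,2)
Step 3: enter (2,2), '.' pass, move right to (2,3)
Step 4: enter (2,3), '.' pass, move right to (2,4)
Step 5: enter (2,4), '>' forces right->right, move right to (2,5)
Step 6: enter (2,5), '/' deflects right->up, move up to (1,5)
Step 7: enter (1,5), 'v' forces up->down, move down to (2,5)
Step 8: enter (2,5), '/' deflects down->left, move left to (2,4)
Step 9: enter (2,4), '>' forces left->right, move right to (2,5)
Step 10: at (2,5) dir=right — LOOP DETECTED (seen before)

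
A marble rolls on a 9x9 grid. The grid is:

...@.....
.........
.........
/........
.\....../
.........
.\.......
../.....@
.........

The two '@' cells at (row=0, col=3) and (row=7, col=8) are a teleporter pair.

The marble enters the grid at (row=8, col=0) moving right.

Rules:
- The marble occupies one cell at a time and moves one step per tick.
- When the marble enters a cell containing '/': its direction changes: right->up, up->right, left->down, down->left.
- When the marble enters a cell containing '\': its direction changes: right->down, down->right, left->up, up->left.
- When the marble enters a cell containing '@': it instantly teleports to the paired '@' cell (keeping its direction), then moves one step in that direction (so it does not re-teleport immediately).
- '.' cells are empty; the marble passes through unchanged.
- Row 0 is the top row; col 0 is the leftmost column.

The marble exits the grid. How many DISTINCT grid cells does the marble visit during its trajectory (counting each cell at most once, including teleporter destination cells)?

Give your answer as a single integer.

Answer: 9

Derivation:
Step 1: enter (8,0), '.' pass, move right to (8,1)
Step 2: enter (8,1), '.' pass, move right to (8,2)
Step 3: enter (8,2), '.' pass, move right to (8,3)
Step 4: enter (8,3), '.' pass, move right to (8,4)
Step 5: enter (8,4), '.' pass, move right to (8,5)
Step 6: enter (8,5), '.' pass, move right to (8,6)
Step 7: enter (8,6), '.' pass, move right to (8,7)
Step 8: enter (8,7), '.' pass, move right to (8,8)
Step 9: enter (8,8), '.' pass, move right to (8,9)
Step 10: at (8,9) — EXIT via right edge, pos 8
Distinct cells visited: 9 (path length 9)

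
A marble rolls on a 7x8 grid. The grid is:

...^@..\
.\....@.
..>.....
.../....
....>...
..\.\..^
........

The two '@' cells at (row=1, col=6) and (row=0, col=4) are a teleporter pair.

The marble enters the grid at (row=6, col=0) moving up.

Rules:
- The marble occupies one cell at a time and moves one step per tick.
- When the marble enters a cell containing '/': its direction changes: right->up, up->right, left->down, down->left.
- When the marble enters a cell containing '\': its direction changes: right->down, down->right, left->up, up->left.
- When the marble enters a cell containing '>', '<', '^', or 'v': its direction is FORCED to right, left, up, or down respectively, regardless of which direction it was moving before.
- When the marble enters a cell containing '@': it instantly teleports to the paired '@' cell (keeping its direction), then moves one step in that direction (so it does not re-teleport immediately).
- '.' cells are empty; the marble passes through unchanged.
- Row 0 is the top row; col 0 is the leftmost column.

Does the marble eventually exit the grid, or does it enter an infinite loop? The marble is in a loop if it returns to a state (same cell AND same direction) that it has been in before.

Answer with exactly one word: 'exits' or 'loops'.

Answer: exits

Derivation:
Step 1: enter (6,0), '.' pass, move up to (5,0)
Step 2: enter (5,0), '.' pass, move up to (4,0)
Step 3: enter (4,0), '.' pass, move up to (3,0)
Step 4: enter (3,0), '.' pass, move up to (2,0)
Step 5: enter (2,0), '.' pass, move up to (1,0)
Step 6: enter (1,0), '.' pass, move up to (0,0)
Step 7: enter (0,0), '.' pass, move up to (-1,0)
Step 8: at (-1,0) — EXIT via top edge, pos 0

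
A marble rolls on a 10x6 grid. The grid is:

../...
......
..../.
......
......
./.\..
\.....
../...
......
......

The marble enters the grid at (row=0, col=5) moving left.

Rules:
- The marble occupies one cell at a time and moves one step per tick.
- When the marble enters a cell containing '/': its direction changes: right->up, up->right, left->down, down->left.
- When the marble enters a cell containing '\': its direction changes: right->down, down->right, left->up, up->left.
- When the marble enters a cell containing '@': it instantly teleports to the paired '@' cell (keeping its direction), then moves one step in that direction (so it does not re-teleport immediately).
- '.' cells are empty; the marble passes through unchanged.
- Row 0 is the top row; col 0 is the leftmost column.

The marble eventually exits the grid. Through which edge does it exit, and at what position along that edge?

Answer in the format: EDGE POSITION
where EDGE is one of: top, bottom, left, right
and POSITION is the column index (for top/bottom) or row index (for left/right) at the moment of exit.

Step 1: enter (0,5), '.' pass, move left to (0,4)
Step 2: enter (0,4), '.' pass, move left to (0,3)
Step 3: enter (0,3), '.' pass, move left to (0,2)
Step 4: enter (0,2), '/' deflects left->down, move down to (1,2)
Step 5: enter (1,2), '.' pass, move down to (2,2)
Step 6: enter (2,2), '.' pass, move down to (3,2)
Step 7: enter (3,2), '.' pass, move down to (4,2)
Step 8: enter (4,2), '.' pass, move down to (5,2)
Step 9: enter (5,2), '.' pass, move down to (6,2)
Step 10: enter (6,2), '.' pass, move down to (7,2)
Step 11: enter (7,2), '/' deflects down->left, move left to (7,1)
Step 12: enter (7,1), '.' pass, move left to (7,0)
Step 13: enter (7,0), '.' pass, move left to (7,-1)
Step 14: at (7,-1) — EXIT via left edge, pos 7

Answer: left 7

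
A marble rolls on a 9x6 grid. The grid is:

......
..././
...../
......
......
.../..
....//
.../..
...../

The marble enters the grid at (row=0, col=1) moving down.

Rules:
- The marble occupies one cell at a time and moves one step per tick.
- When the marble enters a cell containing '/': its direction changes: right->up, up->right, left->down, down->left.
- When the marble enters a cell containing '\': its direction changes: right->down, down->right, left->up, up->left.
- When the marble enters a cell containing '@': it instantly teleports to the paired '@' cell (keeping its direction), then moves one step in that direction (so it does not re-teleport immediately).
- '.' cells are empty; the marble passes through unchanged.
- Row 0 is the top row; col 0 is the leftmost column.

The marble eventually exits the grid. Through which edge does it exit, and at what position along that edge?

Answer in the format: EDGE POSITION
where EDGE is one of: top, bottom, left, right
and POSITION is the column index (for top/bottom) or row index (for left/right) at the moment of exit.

Answer: bottom 1

Derivation:
Step 1: enter (0,1), '.' pass, move down to (1,1)
Step 2: enter (1,1), '.' pass, move down to (2,1)
Step 3: enter (2,1), '.' pass, move down to (3,1)
Step 4: enter (3,1), '.' pass, move down to (4,1)
Step 5: enter (4,1), '.' pass, move down to (5,1)
Step 6: enter (5,1), '.' pass, move down to (6,1)
Step 7: enter (6,1), '.' pass, move down to (7,1)
Step 8: enter (7,1), '.' pass, move down to (8,1)
Step 9: enter (8,1), '.' pass, move down to (9,1)
Step 10: at (9,1) — EXIT via bottom edge, pos 1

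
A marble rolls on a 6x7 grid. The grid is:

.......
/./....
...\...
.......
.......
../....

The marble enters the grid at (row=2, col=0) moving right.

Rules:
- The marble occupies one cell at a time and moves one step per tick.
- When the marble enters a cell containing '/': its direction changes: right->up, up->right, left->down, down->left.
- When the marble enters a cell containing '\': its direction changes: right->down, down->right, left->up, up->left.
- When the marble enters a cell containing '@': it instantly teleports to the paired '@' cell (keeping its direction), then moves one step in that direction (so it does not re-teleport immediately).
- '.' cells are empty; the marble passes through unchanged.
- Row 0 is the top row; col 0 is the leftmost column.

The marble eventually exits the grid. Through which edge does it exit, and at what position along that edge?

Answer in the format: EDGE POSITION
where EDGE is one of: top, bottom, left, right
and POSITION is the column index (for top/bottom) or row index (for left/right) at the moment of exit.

Answer: bottom 3

Derivation:
Step 1: enter (2,0), '.' pass, move right to (2,1)
Step 2: enter (2,1), '.' pass, move right to (2,2)
Step 3: enter (2,2), '.' pass, move right to (2,3)
Step 4: enter (2,3), '\' deflects right->down, move down to (3,3)
Step 5: enter (3,3), '.' pass, move down to (4,3)
Step 6: enter (4,3), '.' pass, move down to (5,3)
Step 7: enter (5,3), '.' pass, move down to (6,3)
Step 8: at (6,3) — EXIT via bottom edge, pos 3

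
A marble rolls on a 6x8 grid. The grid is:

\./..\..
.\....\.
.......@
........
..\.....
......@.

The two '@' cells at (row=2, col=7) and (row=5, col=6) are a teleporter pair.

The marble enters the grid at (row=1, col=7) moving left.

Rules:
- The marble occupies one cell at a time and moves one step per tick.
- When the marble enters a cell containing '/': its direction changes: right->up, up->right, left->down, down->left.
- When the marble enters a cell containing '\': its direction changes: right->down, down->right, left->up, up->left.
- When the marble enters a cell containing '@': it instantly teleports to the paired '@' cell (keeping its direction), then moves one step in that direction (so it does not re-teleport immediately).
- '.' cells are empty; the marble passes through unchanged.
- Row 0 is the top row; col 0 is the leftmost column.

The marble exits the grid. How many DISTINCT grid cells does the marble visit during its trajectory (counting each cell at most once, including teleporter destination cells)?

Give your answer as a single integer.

Step 1: enter (1,7), '.' pass, move left to (1,6)
Step 2: enter (1,6), '\' deflects left->up, move up to (0,6)
Step 3: enter (0,6), '.' pass, move up to (-1,6)
Step 4: at (-1,6) — EXIT via top edge, pos 6
Distinct cells visited: 3 (path length 3)

Answer: 3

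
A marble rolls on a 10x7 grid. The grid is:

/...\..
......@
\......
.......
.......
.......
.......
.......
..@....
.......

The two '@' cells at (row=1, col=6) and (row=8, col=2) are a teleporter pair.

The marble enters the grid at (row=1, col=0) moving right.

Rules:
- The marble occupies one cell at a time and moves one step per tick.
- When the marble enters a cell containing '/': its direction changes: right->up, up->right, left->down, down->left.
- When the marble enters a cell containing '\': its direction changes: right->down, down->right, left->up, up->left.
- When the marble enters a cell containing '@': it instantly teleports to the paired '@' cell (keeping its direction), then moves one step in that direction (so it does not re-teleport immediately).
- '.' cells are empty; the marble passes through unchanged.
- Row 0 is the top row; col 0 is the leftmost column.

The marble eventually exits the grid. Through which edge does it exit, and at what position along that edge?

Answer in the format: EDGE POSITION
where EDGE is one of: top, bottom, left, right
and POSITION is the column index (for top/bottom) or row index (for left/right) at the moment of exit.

Step 1: enter (1,0), '.' pass, move right to (1,1)
Step 2: enter (1,1), '.' pass, move right to (1,2)
Step 3: enter (1,2), '.' pass, move right to (1,3)
Step 4: enter (1,3), '.' pass, move right to (1,4)
Step 5: enter (1,4), '.' pass, move right to (1,5)
Step 6: enter (1,5), '.' pass, move right to (1,6)
Step 7: enter (1,6), '@' teleport (1,6)->(8,2), also enter (8,2), move right to (8,3)
Step 8: enter (8,3), '.' pass, move right to (8,4)
Step 9: enter (8,4), '.' pass, move right to (8,5)
Step 10: enter (8,5), '.' pass, move right to (8,6)
Step 11: enter (8,6), '.' pass, move right to (8,7)
Step 12: at (8,7) — EXIT via right edge, pos 8

Answer: right 8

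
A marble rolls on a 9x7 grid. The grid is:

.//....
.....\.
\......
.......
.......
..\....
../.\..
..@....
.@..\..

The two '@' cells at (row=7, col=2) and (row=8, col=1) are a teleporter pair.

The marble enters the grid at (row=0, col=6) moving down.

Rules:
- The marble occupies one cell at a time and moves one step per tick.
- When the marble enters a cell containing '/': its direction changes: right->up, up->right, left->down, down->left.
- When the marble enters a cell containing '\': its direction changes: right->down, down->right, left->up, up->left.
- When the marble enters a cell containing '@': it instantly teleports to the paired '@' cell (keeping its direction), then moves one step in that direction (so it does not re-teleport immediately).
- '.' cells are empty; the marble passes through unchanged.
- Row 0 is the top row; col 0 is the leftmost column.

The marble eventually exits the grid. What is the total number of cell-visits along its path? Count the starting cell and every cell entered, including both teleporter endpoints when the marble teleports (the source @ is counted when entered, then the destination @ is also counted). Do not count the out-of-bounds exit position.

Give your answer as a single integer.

Step 1: enter (0,6), '.' pass, move down to (1,6)
Step 2: enter (1,6), '.' pass, move down to (2,6)
Step 3: enter (2,6), '.' pass, move down to (3,6)
Step 4: enter (3,6), '.' pass, move down to (4,6)
Step 5: enter (4,6), '.' pass, move down to (5,6)
Step 6: enter (5,6), '.' pass, move down to (6,6)
Step 7: enter (6,6), '.' pass, move down to (7,6)
Step 8: enter (7,6), '.' pass, move down to (8,6)
Step 9: enter (8,6), '.' pass, move down to (9,6)
Step 10: at (9,6) — EXIT via bottom edge, pos 6
Path length (cell visits): 9

Answer: 9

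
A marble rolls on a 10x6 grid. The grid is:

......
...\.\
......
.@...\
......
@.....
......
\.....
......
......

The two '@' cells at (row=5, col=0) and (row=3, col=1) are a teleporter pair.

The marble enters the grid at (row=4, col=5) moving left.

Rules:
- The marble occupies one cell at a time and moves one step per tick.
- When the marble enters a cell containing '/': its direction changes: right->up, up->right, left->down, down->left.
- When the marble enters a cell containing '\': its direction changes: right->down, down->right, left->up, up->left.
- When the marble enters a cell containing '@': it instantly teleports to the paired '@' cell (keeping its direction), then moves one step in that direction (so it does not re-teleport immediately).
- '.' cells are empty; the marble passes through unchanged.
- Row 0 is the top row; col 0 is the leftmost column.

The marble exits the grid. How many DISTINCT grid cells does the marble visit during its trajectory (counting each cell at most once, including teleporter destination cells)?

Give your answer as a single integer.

Step 1: enter (4,5), '.' pass, move left to (4,4)
Step 2: enter (4,4), '.' pass, move left to (4,3)
Step 3: enter (4,3), '.' pass, move left to (4,2)
Step 4: enter (4,2), '.' pass, move left to (4,1)
Step 5: enter (4,1), '.' pass, move left to (4,0)
Step 6: enter (4,0), '.' pass, move left to (4,-1)
Step 7: at (4,-1) — EXIT via left edge, pos 4
Distinct cells visited: 6 (path length 6)

Answer: 6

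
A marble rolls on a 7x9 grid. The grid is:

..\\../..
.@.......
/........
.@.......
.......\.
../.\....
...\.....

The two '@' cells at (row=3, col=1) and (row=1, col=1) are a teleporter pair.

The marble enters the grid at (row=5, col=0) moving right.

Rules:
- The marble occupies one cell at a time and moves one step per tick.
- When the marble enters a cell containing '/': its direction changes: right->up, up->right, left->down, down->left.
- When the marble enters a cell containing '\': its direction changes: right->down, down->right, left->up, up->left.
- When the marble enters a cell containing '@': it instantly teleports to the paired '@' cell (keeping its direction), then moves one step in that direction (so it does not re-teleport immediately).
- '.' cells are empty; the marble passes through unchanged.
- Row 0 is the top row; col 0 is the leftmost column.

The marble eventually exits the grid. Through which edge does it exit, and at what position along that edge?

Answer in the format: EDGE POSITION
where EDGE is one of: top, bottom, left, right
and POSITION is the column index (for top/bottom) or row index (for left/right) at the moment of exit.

Step 1: enter (5,0), '.' pass, move right to (5,1)
Step 2: enter (5,1), '.' pass, move right to (5,2)
Step 3: enter (5,2), '/' deflects right->up, move up to (4,2)
Step 4: enter (4,2), '.' pass, move up to (3,2)
Step 5: enter (3,2), '.' pass, move up to (2,2)
Step 6: enter (2,2), '.' pass, move up to (1,2)
Step 7: enter (1,2), '.' pass, move up to (0,2)
Step 8: enter (0,2), '\' deflects up->left, move left to (0,1)
Step 9: enter (0,1), '.' pass, move left to (0,0)
Step 10: enter (0,0), '.' pass, move left to (0,-1)
Step 11: at (0,-1) — EXIT via left edge, pos 0

Answer: left 0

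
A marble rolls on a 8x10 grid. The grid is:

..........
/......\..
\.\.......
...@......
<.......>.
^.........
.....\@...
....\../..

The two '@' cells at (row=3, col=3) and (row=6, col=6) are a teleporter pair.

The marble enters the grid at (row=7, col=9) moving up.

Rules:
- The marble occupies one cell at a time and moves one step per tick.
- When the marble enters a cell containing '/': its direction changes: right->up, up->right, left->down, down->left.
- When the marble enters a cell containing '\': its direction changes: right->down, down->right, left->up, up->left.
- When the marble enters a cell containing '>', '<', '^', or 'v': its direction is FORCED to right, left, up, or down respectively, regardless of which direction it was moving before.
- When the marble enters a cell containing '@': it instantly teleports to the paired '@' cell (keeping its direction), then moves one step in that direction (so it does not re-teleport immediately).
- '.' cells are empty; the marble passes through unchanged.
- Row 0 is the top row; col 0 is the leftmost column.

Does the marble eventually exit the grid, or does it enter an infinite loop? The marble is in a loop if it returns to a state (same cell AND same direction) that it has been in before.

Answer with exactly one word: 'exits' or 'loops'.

Answer: exits

Derivation:
Step 1: enter (7,9), '.' pass, move up to (6,9)
Step 2: enter (6,9), '.' pass, move up to (5,9)
Step 3: enter (5,9), '.' pass, move up to (4,9)
Step 4: enter (4,9), '.' pass, move up to (3,9)
Step 5: enter (3,9), '.' pass, move up to (2,9)
Step 6: enter (2,9), '.' pass, move up to (1,9)
Step 7: enter (1,9), '.' pass, move up to (0,9)
Step 8: enter (0,9), '.' pass, move up to (-1,9)
Step 9: at (-1,9) — EXIT via top edge, pos 9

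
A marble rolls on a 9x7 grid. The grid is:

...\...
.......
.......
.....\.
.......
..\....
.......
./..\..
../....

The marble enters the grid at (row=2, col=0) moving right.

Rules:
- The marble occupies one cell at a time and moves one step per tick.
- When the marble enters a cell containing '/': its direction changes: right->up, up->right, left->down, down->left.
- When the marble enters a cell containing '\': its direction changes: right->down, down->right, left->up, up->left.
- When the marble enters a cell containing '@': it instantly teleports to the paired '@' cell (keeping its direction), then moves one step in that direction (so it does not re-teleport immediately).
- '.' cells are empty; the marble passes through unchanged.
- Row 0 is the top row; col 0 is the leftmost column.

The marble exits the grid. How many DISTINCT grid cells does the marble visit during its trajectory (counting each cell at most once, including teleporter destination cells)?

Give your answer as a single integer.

Answer: 7

Derivation:
Step 1: enter (2,0), '.' pass, move right to (2,1)
Step 2: enter (2,1), '.' pass, move right to (2,2)
Step 3: enter (2,2), '.' pass, move right to (2,3)
Step 4: enter (2,3), '.' pass, move right to (2,4)
Step 5: enter (2,4), '.' pass, move right to (2,5)
Step 6: enter (2,5), '.' pass, move right to (2,6)
Step 7: enter (2,6), '.' pass, move right to (2,7)
Step 8: at (2,7) — EXIT via right edge, pos 2
Distinct cells visited: 7 (path length 7)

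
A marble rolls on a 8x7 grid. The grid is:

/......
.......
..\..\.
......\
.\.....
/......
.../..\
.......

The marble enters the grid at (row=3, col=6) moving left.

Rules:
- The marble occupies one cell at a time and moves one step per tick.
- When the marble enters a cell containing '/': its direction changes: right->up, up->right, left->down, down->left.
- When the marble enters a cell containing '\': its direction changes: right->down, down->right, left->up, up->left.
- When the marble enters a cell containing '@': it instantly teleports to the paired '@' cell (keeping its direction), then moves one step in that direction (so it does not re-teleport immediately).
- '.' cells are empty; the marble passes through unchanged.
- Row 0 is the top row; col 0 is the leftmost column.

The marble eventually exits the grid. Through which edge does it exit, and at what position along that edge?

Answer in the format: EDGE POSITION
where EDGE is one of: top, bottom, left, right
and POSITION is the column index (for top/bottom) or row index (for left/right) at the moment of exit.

Step 1: enter (3,6), '\' deflects left->up, move up to (2,6)
Step 2: enter (2,6), '.' pass, move up to (1,6)
Step 3: enter (1,6), '.' pass, move up to (0,6)
Step 4: enter (0,6), '.' pass, move up to (-1,6)
Step 5: at (-1,6) — EXIT via top edge, pos 6

Answer: top 6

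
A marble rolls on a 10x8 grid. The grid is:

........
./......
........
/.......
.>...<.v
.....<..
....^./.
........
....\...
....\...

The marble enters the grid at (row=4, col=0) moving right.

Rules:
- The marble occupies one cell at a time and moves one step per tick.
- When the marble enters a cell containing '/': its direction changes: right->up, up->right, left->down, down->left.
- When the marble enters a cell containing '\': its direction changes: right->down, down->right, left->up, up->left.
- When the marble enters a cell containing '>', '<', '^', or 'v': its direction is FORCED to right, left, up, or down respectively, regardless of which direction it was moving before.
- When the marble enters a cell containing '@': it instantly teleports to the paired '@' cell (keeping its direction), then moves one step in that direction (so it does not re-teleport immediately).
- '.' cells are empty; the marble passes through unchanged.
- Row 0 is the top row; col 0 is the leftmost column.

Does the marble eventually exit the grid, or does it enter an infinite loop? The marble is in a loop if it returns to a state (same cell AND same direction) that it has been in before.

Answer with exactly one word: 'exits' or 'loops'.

Answer: loops

Derivation:
Step 1: enter (4,0), '.' pass, move right to (4,1)
Step 2: enter (4,1), '>' forces right->right, move right to (4,2)
Step 3: enter (4,2), '.' pass, move right to (4,3)
Step 4: enter (4,3), '.' pass, move right to (4,4)
Step 5: enter (4,4), '.' pass, move right to (4,5)
Step 6: enter (4,5), '<' forces right->left, move left to (4,4)
Step 7: enter (4,4), '.' pass, move left to (4,3)
Step 8: enter (4,3), '.' pass, move left to (4,2)
Step 9: enter (4,2), '.' pass, move left to (4,1)
Step 10: enter (4,1), '>' forces left->right, move right to (4,2)
Step 11: at (4,2) dir=right — LOOP DETECTED (seen before)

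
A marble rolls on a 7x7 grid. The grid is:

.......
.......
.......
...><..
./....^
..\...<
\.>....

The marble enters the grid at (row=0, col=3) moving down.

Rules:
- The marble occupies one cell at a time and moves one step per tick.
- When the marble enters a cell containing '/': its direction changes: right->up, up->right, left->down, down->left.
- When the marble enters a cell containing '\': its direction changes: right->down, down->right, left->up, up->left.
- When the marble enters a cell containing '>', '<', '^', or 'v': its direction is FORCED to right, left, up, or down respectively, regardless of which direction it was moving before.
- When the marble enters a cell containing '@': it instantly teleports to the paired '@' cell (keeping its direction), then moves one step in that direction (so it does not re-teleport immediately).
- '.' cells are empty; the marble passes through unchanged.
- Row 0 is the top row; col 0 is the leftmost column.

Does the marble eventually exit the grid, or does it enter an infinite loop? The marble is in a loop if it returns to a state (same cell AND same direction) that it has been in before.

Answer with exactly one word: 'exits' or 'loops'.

Answer: loops

Derivation:
Step 1: enter (0,3), '.' pass, move down to (1,3)
Step 2: enter (1,3), '.' pass, move down to (2,3)
Step 3: enter (2,3), '.' pass, move down to (3,3)
Step 4: enter (3,3), '>' forces down->right, move right to (3,4)
Step 5: enter (3,4), '<' forces right->left, move left to (3,3)
Step 6: enter (3,3), '>' forces left->right, move right to (3,4)
Step 7: at (3,4) dir=right — LOOP DETECTED (seen before)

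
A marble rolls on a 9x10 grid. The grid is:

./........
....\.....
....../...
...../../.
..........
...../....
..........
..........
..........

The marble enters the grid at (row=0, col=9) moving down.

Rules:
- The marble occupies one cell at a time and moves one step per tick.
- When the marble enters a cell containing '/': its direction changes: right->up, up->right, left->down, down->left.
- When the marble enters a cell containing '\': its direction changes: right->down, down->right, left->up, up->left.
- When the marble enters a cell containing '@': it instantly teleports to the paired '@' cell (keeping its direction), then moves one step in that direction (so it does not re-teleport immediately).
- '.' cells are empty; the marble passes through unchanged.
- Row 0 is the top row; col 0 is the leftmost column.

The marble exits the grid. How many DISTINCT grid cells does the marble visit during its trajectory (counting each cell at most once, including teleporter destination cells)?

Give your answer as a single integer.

Step 1: enter (0,9), '.' pass, move down to (1,9)
Step 2: enter (1,9), '.' pass, move down to (2,9)
Step 3: enter (2,9), '.' pass, move down to (3,9)
Step 4: enter (3,9), '.' pass, move down to (4,9)
Step 5: enter (4,9), '.' pass, move down to (5,9)
Step 6: enter (5,9), '.' pass, move down to (6,9)
Step 7: enter (6,9), '.' pass, move down to (7,9)
Step 8: enter (7,9), '.' pass, move down to (8,9)
Step 9: enter (8,9), '.' pass, move down to (9,9)
Step 10: at (9,9) — EXIT via bottom edge, pos 9
Distinct cells visited: 9 (path length 9)

Answer: 9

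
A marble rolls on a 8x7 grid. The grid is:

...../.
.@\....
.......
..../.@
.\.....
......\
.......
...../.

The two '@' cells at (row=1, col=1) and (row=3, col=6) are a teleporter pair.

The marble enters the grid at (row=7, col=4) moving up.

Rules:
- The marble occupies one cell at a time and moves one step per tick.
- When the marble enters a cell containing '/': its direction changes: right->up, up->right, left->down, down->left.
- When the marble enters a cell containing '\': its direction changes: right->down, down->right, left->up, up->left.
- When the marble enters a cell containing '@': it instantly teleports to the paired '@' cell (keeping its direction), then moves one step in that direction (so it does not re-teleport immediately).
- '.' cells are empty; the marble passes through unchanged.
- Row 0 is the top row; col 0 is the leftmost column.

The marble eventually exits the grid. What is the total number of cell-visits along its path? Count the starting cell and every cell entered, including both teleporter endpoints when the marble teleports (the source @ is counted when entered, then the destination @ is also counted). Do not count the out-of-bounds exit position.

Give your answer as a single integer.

Step 1: enter (7,4), '.' pass, move up to (6,4)
Step 2: enter (6,4), '.' pass, move up to (5,4)
Step 3: enter (5,4), '.' pass, move up to (4,4)
Step 4: enter (4,4), '.' pass, move up to (3,4)
Step 5: enter (3,4), '/' deflects up->right, move right to (3,5)
Step 6: enter (3,5), '.' pass, move right to (3,6)
Step 7: enter (3,6), '@' teleport (3,6)->(1,1), also enter (1,1), move right to (1,2)
Step 8: enter (1,2), '\' deflects right->down, move down to (2,2)
Step 9: enter (2,2), '.' pass, move down to (3,2)
Step 10: enter (3,2), '.' pass, move down to (4,2)
Step 11: enter (4,2), '.' pass, move down to (5,2)
Step 12: enter (5,2), '.' pass, move down to (6,2)
Step 13: enter (6,2), '.' pass, move down to (7,2)
Step 14: enter (7,2), '.' pass, move down to (8,2)
Step 15: at (8,2) — EXIT via bottom edge, pos 2
Path length (cell visits): 15

Answer: 15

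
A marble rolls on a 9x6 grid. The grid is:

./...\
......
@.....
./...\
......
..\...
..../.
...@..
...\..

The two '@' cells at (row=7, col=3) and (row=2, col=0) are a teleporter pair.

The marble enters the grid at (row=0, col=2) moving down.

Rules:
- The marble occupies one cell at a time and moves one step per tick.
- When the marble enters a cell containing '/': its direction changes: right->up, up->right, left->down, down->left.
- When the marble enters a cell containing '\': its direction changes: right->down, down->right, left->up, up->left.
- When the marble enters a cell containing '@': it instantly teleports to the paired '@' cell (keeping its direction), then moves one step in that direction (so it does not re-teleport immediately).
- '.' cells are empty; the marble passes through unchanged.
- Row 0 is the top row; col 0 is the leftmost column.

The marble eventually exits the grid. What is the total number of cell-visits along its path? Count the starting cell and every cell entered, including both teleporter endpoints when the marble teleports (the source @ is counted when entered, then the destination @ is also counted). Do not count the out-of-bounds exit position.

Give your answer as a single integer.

Step 1: enter (0,2), '.' pass, move down to (1,2)
Step 2: enter (1,2), '.' pass, move down to (2,2)
Step 3: enter (2,2), '.' pass, move down to (3,2)
Step 4: enter (3,2), '.' pass, move down to (4,2)
Step 5: enter (4,2), '.' pass, move down to (5,2)
Step 6: enter (5,2), '\' deflects down->right, move right to (5,3)
Step 7: enter (5,3), '.' pass, move right to (5,4)
Step 8: enter (5,4), '.' pass, move right to (5,5)
Step 9: enter (5,5), '.' pass, move right to (5,6)
Step 10: at (5,6) — EXIT via right edge, pos 5
Path length (cell visits): 9

Answer: 9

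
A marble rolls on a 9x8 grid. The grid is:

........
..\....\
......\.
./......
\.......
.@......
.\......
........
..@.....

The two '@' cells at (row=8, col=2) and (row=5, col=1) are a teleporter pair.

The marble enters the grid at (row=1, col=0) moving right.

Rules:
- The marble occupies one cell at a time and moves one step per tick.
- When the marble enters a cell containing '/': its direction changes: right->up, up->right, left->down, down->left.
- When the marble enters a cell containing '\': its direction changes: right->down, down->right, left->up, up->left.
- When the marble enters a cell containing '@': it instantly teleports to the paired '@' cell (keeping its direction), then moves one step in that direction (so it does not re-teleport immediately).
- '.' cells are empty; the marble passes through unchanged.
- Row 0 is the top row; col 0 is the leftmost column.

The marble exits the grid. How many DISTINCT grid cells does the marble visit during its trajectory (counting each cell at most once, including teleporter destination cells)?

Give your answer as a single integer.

Answer: 17

Derivation:
Step 1: enter (1,0), '.' pass, move right to (1,1)
Step 2: enter (1,1), '.' pass, move right to (1,2)
Step 3: enter (1,2), '\' deflects right->down, move down to (2,2)
Step 4: enter (2,2), '.' pass, move down to (3,2)
Step 5: enter (3,2), '.' pass, move down to (4,2)
Step 6: enter (4,2), '.' pass, move down to (5,2)
Step 7: enter (5,2), '.' pass, move down to (6,2)
Step 8: enter (6,2), '.' pass, move down to (7,2)
Step 9: enter (7,2), '.' pass, move down to (8,2)
Step 10: enter (8,2), '@' teleport (8,2)->(5,1), also enter (5,1), move down to (6,1)
Step 11: enter (6,1), '\' deflects down->right, move right to (6,2)
Step 12: enter (6,2), '.' pass, move right to (6,3)
Step 13: enter (6,3), '.' pass, move right to (6,4)
Step 14: enter (6,4), '.' pass, move right to (6,5)
Step 15: enter (6,5), '.' pass, move right to (6,6)
Step 16: enter (6,6), '.' pass, move right to (6,7)
Step 17: enter (6,7), '.' pass, move right to (6,8)
Step 18: at (6,8) — EXIT via right edge, pos 6
Distinct cells visited: 17 (path length 18)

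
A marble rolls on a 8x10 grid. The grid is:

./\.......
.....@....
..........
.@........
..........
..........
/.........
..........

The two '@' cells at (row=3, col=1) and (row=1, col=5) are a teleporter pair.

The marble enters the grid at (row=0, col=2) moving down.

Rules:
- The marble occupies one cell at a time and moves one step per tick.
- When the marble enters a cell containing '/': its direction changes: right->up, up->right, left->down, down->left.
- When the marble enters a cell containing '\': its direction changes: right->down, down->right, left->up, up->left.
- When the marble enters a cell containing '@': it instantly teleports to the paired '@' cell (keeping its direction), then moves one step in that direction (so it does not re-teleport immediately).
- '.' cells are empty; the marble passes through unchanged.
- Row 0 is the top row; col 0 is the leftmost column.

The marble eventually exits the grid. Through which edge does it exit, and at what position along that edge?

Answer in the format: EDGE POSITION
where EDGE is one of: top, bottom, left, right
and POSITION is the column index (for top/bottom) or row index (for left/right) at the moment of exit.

Answer: right 0

Derivation:
Step 1: enter (0,2), '\' deflects down->right, move right to (0,3)
Step 2: enter (0,3), '.' pass, move right to (0,4)
Step 3: enter (0,4), '.' pass, move right to (0,5)
Step 4: enter (0,5), '.' pass, move right to (0,6)
Step 5: enter (0,6), '.' pass, move right to (0,7)
Step 6: enter (0,7), '.' pass, move right to (0,8)
Step 7: enter (0,8), '.' pass, move right to (0,9)
Step 8: enter (0,9), '.' pass, move right to (0,10)
Step 9: at (0,10) — EXIT via right edge, pos 0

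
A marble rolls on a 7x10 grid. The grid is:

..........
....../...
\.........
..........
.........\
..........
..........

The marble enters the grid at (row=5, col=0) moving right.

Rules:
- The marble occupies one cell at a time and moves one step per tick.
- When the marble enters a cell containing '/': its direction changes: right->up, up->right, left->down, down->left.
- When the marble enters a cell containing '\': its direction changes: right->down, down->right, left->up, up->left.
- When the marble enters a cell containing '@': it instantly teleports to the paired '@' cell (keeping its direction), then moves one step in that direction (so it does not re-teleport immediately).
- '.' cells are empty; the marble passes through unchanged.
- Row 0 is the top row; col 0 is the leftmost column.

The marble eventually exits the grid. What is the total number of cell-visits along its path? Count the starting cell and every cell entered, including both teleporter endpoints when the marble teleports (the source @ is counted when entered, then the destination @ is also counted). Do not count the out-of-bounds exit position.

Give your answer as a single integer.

Step 1: enter (5,0), '.' pass, move right to (5,1)
Step 2: enter (5,1), '.' pass, move right to (5,2)
Step 3: enter (5,2), '.' pass, move right to (5,3)
Step 4: enter (5,3), '.' pass, move right to (5,4)
Step 5: enter (5,4), '.' pass, move right to (5,5)
Step 6: enter (5,5), '.' pass, move right to (5,6)
Step 7: enter (5,6), '.' pass, move right to (5,7)
Step 8: enter (5,7), '.' pass, move right to (5,8)
Step 9: enter (5,8), '.' pass, move right to (5,9)
Step 10: enter (5,9), '.' pass, move right to (5,10)
Step 11: at (5,10) — EXIT via right edge, pos 5
Path length (cell visits): 10

Answer: 10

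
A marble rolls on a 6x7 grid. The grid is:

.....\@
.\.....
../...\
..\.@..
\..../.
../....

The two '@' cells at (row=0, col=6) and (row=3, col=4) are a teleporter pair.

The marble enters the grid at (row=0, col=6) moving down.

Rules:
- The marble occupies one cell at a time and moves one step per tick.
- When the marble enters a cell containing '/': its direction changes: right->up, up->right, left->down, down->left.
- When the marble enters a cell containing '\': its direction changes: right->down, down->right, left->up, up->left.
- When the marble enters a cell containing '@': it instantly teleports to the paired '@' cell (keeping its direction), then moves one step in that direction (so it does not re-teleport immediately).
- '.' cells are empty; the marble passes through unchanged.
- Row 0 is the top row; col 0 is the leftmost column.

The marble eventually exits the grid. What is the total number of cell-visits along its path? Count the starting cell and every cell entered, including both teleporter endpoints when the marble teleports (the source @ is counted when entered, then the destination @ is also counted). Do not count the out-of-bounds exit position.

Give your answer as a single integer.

Answer: 4

Derivation:
Step 1: enter (0,6), '@' teleport (0,6)->(3,4), also enter (3,4), move down to (4,4)
Step 2: enter (4,4), '.' pass, move down to (5,4)
Step 3: enter (5,4), '.' pass, move down to (6,4)
Step 4: at (6,4) — EXIT via bottom edge, pos 4
Path length (cell visits): 4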